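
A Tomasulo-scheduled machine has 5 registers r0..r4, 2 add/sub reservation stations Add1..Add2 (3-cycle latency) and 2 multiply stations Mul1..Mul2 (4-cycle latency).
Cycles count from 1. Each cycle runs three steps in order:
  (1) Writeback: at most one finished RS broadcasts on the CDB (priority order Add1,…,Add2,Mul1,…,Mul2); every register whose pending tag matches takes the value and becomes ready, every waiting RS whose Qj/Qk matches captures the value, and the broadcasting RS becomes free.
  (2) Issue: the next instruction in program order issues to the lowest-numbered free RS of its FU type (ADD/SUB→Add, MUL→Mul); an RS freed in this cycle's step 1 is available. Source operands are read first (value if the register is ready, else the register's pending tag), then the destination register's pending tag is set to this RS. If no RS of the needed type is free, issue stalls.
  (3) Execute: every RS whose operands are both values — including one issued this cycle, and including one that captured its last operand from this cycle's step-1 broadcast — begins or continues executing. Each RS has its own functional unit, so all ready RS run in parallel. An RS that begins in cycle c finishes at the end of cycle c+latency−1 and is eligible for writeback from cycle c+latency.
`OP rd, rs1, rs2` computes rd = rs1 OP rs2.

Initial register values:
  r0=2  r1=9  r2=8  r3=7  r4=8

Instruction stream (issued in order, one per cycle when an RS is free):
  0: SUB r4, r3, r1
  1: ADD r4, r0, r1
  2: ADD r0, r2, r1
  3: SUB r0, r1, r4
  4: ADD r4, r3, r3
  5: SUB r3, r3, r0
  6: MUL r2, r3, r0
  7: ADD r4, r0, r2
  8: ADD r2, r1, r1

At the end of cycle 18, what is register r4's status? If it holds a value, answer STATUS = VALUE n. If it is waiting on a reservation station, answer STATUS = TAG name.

STATUS = VALUE -20

cycle 1: issue SUB r4<-Add1 // r0:2,r1:9,r2:8,r3:7,r4:Add1
cycle 2: issue ADD r4<-Add2 // r0:2,r1:9,r2:8,r3:7,r4:Add2
cycle 3: stall // r0:2,r1:9,r2:8,r3:7,r4:Add2
cycle 4: CDB Add1=-2; issue ADD r0<-Add1 // r0:Add1,r1:9,r2:8,r3:7,r4:Add2
cycle 5: CDB Add2=11; issue SUB r0<-Add2 // r0:Add2,r1:9,r2:8,r3:7,r4:11
cycle 6: stall // r0:Add2,r1:9,r2:8,r3:7,r4:11
cycle 7: CDB Add1=17; issue ADD r4<-Add1 // r0:Add2,r1:9,r2:8,r3:7,r4:Add1
cycle 8: CDB Add2=-2; issue SUB r3<-Add2 // r0:-2,r1:9,r2:8,r3:Add2,r4:Add1
cycle 9: issue MUL r2<-Mul1 // r0:-2,r1:9,r2:Mul1,r3:Add2,r4:Add1
cycle 10: CDB Add1=14; issue ADD r4<-Add1 // r0:-2,r1:9,r2:Mul1,r3:Add2,r4:Add1
cycle 11: CDB Add2=9; issue ADD r2<-Add2 // r0:-2,r1:9,r2:Add2,r3:9,r4:Add1
cycle 12: - // r0:-2,r1:9,r2:Add2,r3:9,r4:Add1
cycle 13: - // r0:-2,r1:9,r2:Add2,r3:9,r4:Add1
cycle 14: CDB Add2=18 // r0:-2,r1:9,r2:18,r3:9,r4:Add1
cycle 15: CDB Mul1=-18 // r0:-2,r1:9,r2:18,r3:9,r4:Add1
cycle 16: - // r0:-2,r1:9,r2:18,r3:9,r4:Add1
cycle 17: - // r0:-2,r1:9,r2:18,r3:9,r4:Add1
cycle 18: CDB Add1=-20 // r0:-2,r1:9,r2:18,r3:9,r4:-20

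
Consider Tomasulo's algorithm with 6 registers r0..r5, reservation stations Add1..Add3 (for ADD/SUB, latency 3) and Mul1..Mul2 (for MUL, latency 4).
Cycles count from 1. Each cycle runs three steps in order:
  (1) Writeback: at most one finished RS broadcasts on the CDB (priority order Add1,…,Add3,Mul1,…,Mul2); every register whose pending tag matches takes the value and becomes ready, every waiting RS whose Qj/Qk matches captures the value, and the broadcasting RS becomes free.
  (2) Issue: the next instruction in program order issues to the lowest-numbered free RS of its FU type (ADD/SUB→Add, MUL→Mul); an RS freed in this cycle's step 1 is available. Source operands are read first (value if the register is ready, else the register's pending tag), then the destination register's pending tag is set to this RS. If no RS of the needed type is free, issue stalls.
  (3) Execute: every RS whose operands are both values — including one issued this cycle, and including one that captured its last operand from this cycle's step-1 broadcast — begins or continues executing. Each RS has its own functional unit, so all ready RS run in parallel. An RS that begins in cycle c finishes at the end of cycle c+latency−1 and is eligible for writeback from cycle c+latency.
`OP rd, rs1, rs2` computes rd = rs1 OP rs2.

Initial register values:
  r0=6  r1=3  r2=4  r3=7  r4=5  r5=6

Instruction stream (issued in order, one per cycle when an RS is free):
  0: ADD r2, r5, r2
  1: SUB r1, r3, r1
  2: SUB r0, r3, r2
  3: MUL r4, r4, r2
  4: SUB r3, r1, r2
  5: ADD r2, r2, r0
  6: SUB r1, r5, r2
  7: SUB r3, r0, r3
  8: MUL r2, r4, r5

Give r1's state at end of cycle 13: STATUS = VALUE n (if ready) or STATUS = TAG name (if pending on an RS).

STATUS = VALUE -1

cycle 1: issue ADD r2<-Add1 // r0:6,r1:3,r2:Add1,r3:7,r4:5,r5:6
cycle 2: issue SUB r1<-Add2 // r0:6,r1:Add2,r2:Add1,r3:7,r4:5,r5:6
cycle 3: issue SUB r0<-Add3 // r0:Add3,r1:Add2,r2:Add1,r3:7,r4:5,r5:6
cycle 4: CDB Add1=10; issue MUL r4<-Mul1 // r0:Add3,r1:Add2,r2:10,r3:7,r4:Mul1,r5:6
cycle 5: CDB Add2=4; issue SUB r3<-Add1 // r0:Add3,r1:4,r2:10,r3:Add1,r4:Mul1,r5:6
cycle 6: issue ADD r2<-Add2 // r0:Add3,r1:4,r2:Add2,r3:Add1,r4:Mul1,r5:6
cycle 7: CDB Add3=-3; issue SUB r1<-Add3 // r0:-3,r1:Add3,r2:Add2,r3:Add1,r4:Mul1,r5:6
cycle 8: CDB Add1=-6; issue SUB r3<-Add1 // r0:-3,r1:Add3,r2:Add2,r3:Add1,r4:Mul1,r5:6
cycle 9: CDB Mul1=50; issue MUL r2<-Mul1 // r0:-3,r1:Add3,r2:Mul1,r3:Add1,r4:50,r5:6
cycle 10: CDB Add2=7 // r0:-3,r1:Add3,r2:Mul1,r3:Add1,r4:50,r5:6
cycle 11: CDB Add1=3 // r0:-3,r1:Add3,r2:Mul1,r3:3,r4:50,r5:6
cycle 12: - // r0:-3,r1:Add3,r2:Mul1,r3:3,r4:50,r5:6
cycle 13: CDB Add3=-1 // r0:-3,r1:-1,r2:Mul1,r3:3,r4:50,r5:6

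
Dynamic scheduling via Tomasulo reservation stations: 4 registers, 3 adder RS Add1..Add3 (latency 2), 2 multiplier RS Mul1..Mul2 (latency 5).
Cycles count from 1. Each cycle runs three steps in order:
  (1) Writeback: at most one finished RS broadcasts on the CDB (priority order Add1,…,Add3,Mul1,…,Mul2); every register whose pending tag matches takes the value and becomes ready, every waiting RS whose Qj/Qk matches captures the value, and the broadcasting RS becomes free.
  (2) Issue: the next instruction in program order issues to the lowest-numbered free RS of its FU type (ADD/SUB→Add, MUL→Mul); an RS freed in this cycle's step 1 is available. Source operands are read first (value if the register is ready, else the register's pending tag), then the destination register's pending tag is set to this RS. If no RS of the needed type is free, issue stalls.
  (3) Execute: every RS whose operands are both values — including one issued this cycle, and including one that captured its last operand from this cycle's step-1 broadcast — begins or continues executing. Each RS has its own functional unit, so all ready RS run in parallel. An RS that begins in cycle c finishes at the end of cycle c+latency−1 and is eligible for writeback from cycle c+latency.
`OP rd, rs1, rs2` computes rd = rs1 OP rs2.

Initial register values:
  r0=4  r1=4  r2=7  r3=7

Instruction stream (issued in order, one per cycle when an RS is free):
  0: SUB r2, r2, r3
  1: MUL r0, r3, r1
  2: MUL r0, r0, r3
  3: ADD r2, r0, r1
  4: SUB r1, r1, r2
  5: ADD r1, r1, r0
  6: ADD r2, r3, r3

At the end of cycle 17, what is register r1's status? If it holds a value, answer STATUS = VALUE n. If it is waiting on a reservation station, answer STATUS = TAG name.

  c1: issue SUB r2<-Add1  regs: r0:4,r1:4,r2:Add1,r3:7
  c2: issue MUL r0<-Mul1  regs: r0:Mul1,r1:4,r2:Add1,r3:7
  c3: CDB Add1=0; issue MUL r0<-Mul2  regs: r0:Mul2,r1:4,r2:0,r3:7
  c4: issue ADD r2<-Add1  regs: r0:Mul2,r1:4,r2:Add1,r3:7
  c5: issue SUB r1<-Add2  regs: r0:Mul2,r1:Add2,r2:Add1,r3:7
  c6: issue ADD r1<-Add3  regs: r0:Mul2,r1:Add3,r2:Add1,r3:7
  c7: CDB Mul1=28; stall  regs: r0:Mul2,r1:Add3,r2:Add1,r3:7
  c8: stall  regs: r0:Mul2,r1:Add3,r2:Add1,r3:7
  c9: stall  regs: r0:Mul2,r1:Add3,r2:Add1,r3:7
  c10: stall  regs: r0:Mul2,r1:Add3,r2:Add1,r3:7
  c11: stall  regs: r0:Mul2,r1:Add3,r2:Add1,r3:7
  c12: CDB Mul2=196; stall  regs: r0:196,r1:Add3,r2:Add1,r3:7
  c13: stall  regs: r0:196,r1:Add3,r2:Add1,r3:7
  c14: CDB Add1=200; issue ADD r2<-Add1  regs: r0:196,r1:Add3,r2:Add1,r3:7
  c15: -  regs: r0:196,r1:Add3,r2:Add1,r3:7
  c16: CDB Add1=14  regs: r0:196,r1:Add3,r2:14,r3:7
  c17: CDB Add2=-196  regs: r0:196,r1:Add3,r2:14,r3:7

STATUS = TAG Add3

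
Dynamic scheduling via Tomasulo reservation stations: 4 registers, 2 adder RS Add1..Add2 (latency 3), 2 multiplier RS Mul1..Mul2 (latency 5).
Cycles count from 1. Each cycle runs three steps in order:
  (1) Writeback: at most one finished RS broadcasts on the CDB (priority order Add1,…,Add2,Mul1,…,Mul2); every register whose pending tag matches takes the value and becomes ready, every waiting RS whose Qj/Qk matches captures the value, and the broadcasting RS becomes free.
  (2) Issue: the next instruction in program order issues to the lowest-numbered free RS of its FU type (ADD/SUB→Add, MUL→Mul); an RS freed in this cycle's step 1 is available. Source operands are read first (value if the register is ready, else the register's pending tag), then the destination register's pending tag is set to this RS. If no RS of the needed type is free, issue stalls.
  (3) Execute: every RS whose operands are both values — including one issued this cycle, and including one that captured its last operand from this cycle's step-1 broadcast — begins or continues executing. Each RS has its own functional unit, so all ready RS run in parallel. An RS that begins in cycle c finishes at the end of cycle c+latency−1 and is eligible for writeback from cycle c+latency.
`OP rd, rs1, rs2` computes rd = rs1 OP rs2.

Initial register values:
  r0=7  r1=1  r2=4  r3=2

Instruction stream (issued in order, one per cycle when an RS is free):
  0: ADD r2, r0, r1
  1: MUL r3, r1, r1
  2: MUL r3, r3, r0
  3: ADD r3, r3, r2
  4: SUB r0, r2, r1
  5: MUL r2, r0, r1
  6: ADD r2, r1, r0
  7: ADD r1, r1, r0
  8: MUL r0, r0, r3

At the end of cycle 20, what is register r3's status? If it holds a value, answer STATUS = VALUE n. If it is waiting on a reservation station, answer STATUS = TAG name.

STATUS = VALUE 15

c1: issue ADD r2<-Add1 | r0:7,r1:1,r2:Add1,r3:2
c2: issue MUL r3<-Mul1 | r0:7,r1:1,r2:Add1,r3:Mul1
c3: issue MUL r3<-Mul2 | r0:7,r1:1,r2:Add1,r3:Mul2
c4: CDB Add1=8; issue ADD r3<-Add1 | r0:7,r1:1,r2:8,r3:Add1
c5: issue SUB r0<-Add2 | r0:Add2,r1:1,r2:8,r3:Add1
c6: stall | r0:Add2,r1:1,r2:8,r3:Add1
c7: CDB Mul1=1; issue MUL r2<-Mul1 | r0:Add2,r1:1,r2:Mul1,r3:Add1
c8: CDB Add2=7; issue ADD r2<-Add2 | r0:7,r1:1,r2:Add2,r3:Add1
c9: stall | r0:7,r1:1,r2:Add2,r3:Add1
c10: stall | r0:7,r1:1,r2:Add2,r3:Add1
c11: CDB Add2=8; issue ADD r1<-Add2 | r0:7,r1:Add2,r2:8,r3:Add1
c12: CDB Mul2=7; issue MUL r0<-Mul2 | r0:Mul2,r1:Add2,r2:8,r3:Add1
c13: CDB Mul1=7 | r0:Mul2,r1:Add2,r2:8,r3:Add1
c14: CDB Add2=8 | r0:Mul2,r1:8,r2:8,r3:Add1
c15: CDB Add1=15 | r0:Mul2,r1:8,r2:8,r3:15
c16: - | r0:Mul2,r1:8,r2:8,r3:15
c17: - | r0:Mul2,r1:8,r2:8,r3:15
c18: - | r0:Mul2,r1:8,r2:8,r3:15
c19: - | r0:Mul2,r1:8,r2:8,r3:15
c20: CDB Mul2=105 | r0:105,r1:8,r2:8,r3:15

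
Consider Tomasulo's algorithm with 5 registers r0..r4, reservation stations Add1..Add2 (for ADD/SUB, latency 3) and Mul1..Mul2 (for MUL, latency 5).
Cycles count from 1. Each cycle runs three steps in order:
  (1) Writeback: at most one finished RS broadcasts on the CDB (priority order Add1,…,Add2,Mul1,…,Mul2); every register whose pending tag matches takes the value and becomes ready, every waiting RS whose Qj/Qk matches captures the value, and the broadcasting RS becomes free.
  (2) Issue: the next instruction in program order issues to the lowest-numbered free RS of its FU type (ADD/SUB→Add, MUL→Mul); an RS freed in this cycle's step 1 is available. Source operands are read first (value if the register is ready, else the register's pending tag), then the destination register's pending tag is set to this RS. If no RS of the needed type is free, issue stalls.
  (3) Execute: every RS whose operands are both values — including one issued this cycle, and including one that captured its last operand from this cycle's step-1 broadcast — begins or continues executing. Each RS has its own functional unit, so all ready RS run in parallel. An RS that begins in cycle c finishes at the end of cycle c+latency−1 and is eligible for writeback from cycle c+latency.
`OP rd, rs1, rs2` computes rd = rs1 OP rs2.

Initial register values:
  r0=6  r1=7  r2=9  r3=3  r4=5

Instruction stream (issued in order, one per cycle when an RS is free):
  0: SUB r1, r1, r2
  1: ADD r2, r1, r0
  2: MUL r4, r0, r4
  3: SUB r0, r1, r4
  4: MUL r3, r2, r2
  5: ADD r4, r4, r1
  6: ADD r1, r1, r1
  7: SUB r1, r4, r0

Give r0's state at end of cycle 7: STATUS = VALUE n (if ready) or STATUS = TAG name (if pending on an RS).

  c1: issue SUB r1<-Add1  regs: r0:6,r1:Add1,r2:9,r3:3,r4:5
  c2: issue ADD r2<-Add2  regs: r0:6,r1:Add1,r2:Add2,r3:3,r4:5
  c3: issue MUL r4<-Mul1  regs: r0:6,r1:Add1,r2:Add2,r3:3,r4:Mul1
  c4: CDB Add1=-2; issue SUB r0<-Add1  regs: r0:Add1,r1:-2,r2:Add2,r3:3,r4:Mul1
  c5: issue MUL r3<-Mul2  regs: r0:Add1,r1:-2,r2:Add2,r3:Mul2,r4:Mul1
  c6: stall  regs: r0:Add1,r1:-2,r2:Add2,r3:Mul2,r4:Mul1
  c7: CDB Add2=4; issue ADD r4<-Add2  regs: r0:Add1,r1:-2,r2:4,r3:Mul2,r4:Add2

STATUS = TAG Add1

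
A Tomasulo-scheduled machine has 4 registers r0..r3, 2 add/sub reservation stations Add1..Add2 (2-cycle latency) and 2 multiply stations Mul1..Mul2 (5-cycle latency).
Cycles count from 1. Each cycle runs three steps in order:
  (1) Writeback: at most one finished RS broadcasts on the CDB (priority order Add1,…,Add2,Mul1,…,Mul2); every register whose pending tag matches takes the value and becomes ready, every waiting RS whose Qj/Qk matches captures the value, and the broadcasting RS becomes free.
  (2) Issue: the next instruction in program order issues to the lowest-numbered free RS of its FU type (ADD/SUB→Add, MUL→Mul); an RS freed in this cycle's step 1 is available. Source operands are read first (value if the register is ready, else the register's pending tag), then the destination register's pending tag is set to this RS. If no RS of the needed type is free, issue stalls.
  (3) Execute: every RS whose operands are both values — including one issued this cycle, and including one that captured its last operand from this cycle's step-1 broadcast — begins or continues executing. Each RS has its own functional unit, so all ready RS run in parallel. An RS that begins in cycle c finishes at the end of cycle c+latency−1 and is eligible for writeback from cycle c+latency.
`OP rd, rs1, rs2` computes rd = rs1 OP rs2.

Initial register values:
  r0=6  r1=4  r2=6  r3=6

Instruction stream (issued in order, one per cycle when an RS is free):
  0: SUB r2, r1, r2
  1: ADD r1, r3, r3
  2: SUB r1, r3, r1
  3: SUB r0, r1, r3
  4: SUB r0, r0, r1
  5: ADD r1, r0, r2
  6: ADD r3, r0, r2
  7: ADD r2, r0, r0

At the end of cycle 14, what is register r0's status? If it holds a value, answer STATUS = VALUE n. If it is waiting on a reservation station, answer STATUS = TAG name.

STATUS = VALUE -6

c1: issue SUB r2<-Add1 | r0:6,r1:4,r2:Add1,r3:6
c2: issue ADD r1<-Add2 | r0:6,r1:Add2,r2:Add1,r3:6
c3: CDB Add1=-2; issue SUB r1<-Add1 | r0:6,r1:Add1,r2:-2,r3:6
c4: CDB Add2=12; issue SUB r0<-Add2 | r0:Add2,r1:Add1,r2:-2,r3:6
c5: stall | r0:Add2,r1:Add1,r2:-2,r3:6
c6: CDB Add1=-6; issue SUB r0<-Add1 | r0:Add1,r1:-6,r2:-2,r3:6
c7: stall | r0:Add1,r1:-6,r2:-2,r3:6
c8: CDB Add2=-12; issue ADD r1<-Add2 | r0:Add1,r1:Add2,r2:-2,r3:6
c9: stall | r0:Add1,r1:Add2,r2:-2,r3:6
c10: CDB Add1=-6; issue ADD r3<-Add1 | r0:-6,r1:Add2,r2:-2,r3:Add1
c11: stall | r0:-6,r1:Add2,r2:-2,r3:Add1
c12: CDB Add1=-8; issue ADD r2<-Add1 | r0:-6,r1:Add2,r2:Add1,r3:-8
c13: CDB Add2=-8 | r0:-6,r1:-8,r2:Add1,r3:-8
c14: CDB Add1=-12 | r0:-6,r1:-8,r2:-12,r3:-8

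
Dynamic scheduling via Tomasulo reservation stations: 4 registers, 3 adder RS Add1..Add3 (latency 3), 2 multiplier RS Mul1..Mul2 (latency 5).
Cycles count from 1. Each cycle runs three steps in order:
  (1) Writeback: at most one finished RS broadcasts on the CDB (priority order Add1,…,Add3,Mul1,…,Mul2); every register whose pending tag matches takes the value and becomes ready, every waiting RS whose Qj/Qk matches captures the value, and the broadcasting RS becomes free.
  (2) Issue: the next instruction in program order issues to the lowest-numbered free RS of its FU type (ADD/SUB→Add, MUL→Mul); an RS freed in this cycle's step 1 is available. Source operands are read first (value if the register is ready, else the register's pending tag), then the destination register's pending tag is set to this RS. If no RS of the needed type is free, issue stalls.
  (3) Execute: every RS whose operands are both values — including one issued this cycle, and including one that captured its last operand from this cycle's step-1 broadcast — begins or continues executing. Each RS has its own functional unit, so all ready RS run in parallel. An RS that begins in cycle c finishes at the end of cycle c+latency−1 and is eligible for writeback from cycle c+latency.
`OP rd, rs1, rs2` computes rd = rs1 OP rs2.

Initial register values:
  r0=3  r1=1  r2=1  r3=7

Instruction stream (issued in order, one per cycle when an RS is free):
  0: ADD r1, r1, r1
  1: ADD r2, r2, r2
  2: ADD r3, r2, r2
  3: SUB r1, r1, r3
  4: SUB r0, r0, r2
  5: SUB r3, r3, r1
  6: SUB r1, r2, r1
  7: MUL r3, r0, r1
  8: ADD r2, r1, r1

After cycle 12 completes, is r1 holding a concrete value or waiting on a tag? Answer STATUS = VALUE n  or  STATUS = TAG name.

STATUS = TAG Add3

c1: issue ADD r1<-Add1 | r0:3,r1:Add1,r2:1,r3:7
c2: issue ADD r2<-Add2 | r0:3,r1:Add1,r2:Add2,r3:7
c3: issue ADD r3<-Add3 | r0:3,r1:Add1,r2:Add2,r3:Add3
c4: CDB Add1=2; issue SUB r1<-Add1 | r0:3,r1:Add1,r2:Add2,r3:Add3
c5: CDB Add2=2; issue SUB r0<-Add2 | r0:Add2,r1:Add1,r2:2,r3:Add3
c6: stall | r0:Add2,r1:Add1,r2:2,r3:Add3
c7: stall | r0:Add2,r1:Add1,r2:2,r3:Add3
c8: CDB Add2=1; issue SUB r3<-Add2 | r0:1,r1:Add1,r2:2,r3:Add2
c9: CDB Add3=4; issue SUB r1<-Add3 | r0:1,r1:Add3,r2:2,r3:Add2
c10: issue MUL r3<-Mul1 | r0:1,r1:Add3,r2:2,r3:Mul1
c11: stall | r0:1,r1:Add3,r2:2,r3:Mul1
c12: CDB Add1=-2; issue ADD r2<-Add1 | r0:1,r1:Add3,r2:Add1,r3:Mul1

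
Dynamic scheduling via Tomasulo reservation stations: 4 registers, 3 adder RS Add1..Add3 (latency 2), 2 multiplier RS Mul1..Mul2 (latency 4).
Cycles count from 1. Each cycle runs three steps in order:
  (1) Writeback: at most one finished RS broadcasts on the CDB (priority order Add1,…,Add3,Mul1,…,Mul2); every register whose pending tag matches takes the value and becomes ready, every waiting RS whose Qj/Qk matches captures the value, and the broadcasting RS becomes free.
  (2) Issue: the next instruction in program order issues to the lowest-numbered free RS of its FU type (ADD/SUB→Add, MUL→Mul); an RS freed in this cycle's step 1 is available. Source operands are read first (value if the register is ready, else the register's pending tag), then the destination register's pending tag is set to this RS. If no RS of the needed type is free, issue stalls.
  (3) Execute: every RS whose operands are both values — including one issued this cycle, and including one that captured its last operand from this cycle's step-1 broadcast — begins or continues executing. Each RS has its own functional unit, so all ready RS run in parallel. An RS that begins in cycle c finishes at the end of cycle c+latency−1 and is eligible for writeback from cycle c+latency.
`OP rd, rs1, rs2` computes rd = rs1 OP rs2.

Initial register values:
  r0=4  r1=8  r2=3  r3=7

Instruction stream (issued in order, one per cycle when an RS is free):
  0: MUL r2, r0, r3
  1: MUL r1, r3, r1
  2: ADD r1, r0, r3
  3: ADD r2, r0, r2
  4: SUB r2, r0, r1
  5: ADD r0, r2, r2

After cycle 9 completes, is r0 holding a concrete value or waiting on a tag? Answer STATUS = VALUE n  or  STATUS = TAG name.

  c1: issue MUL r2<-Mul1  regs: r0:4,r1:8,r2:Mul1,r3:7
  c2: issue MUL r1<-Mul2  regs: r0:4,r1:Mul2,r2:Mul1,r3:7
  c3: issue ADD r1<-Add1  regs: r0:4,r1:Add1,r2:Mul1,r3:7
  c4: issue ADD r2<-Add2  regs: r0:4,r1:Add1,r2:Add2,r3:7
  c5: CDB Add1=11; issue SUB r2<-Add1  regs: r0:4,r1:11,r2:Add1,r3:7
  c6: CDB Mul1=28; issue ADD r0<-Add3  regs: r0:Add3,r1:11,r2:Add1,r3:7
  c7: CDB Add1=-7  regs: r0:Add3,r1:11,r2:-7,r3:7
  c8: CDB Add2=32  regs: r0:Add3,r1:11,r2:-7,r3:7
  c9: CDB Add3=-14  regs: r0:-14,r1:11,r2:-7,r3:7

STATUS = VALUE -14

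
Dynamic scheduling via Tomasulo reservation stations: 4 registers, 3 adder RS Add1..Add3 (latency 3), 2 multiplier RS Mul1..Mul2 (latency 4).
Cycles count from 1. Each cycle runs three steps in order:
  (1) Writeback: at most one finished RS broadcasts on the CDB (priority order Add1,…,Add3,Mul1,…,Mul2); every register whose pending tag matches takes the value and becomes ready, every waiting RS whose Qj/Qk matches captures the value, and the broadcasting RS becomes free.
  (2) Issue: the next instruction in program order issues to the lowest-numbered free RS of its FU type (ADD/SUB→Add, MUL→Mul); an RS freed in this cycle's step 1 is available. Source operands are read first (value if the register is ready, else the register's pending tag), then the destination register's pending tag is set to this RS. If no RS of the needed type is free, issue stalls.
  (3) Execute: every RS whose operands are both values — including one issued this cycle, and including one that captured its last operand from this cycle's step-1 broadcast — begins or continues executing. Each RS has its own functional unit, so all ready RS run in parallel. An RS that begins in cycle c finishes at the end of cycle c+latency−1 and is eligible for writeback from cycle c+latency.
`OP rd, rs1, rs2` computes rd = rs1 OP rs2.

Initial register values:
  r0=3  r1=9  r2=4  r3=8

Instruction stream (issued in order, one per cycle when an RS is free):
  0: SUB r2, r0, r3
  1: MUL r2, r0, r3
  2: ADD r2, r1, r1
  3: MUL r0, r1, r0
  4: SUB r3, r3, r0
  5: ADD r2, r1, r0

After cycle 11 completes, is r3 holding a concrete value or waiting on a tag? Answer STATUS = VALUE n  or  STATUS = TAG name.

STATUS = VALUE -19

c1: issue SUB r2<-Add1 | r0:3,r1:9,r2:Add1,r3:8
c2: issue MUL r2<-Mul1 | r0:3,r1:9,r2:Mul1,r3:8
c3: issue ADD r2<-Add2 | r0:3,r1:9,r2:Add2,r3:8
c4: CDB Add1=-5; issue MUL r0<-Mul2 | r0:Mul2,r1:9,r2:Add2,r3:8
c5: issue SUB r3<-Add1 | r0:Mul2,r1:9,r2:Add2,r3:Add1
c6: CDB Add2=18; issue ADD r2<-Add2 | r0:Mul2,r1:9,r2:Add2,r3:Add1
c7: CDB Mul1=24 | r0:Mul2,r1:9,r2:Add2,r3:Add1
c8: CDB Mul2=27 | r0:27,r1:9,r2:Add2,r3:Add1
c9: - | r0:27,r1:9,r2:Add2,r3:Add1
c10: - | r0:27,r1:9,r2:Add2,r3:Add1
c11: CDB Add1=-19 | r0:27,r1:9,r2:Add2,r3:-19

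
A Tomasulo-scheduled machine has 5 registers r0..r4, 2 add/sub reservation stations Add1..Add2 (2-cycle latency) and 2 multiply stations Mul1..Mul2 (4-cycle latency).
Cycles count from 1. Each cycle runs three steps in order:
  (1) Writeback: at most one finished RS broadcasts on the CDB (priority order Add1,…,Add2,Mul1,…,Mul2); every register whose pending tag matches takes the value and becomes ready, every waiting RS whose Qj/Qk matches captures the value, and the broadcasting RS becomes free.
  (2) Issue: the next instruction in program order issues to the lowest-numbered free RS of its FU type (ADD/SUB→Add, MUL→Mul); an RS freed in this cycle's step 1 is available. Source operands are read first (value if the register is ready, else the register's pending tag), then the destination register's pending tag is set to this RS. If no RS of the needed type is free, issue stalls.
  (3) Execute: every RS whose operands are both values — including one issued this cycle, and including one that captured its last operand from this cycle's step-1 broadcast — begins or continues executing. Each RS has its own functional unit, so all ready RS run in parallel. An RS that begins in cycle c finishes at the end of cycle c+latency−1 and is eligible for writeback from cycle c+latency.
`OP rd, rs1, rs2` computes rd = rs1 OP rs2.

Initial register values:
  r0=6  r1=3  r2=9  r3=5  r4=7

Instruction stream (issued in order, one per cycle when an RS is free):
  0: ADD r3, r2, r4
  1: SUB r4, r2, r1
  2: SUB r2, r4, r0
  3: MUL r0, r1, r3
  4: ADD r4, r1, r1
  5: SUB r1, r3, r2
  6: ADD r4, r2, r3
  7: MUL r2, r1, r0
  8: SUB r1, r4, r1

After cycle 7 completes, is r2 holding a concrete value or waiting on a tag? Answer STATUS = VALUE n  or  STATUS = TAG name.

STATUS = VALUE 0

cycle 1: issue ADD r3<-Add1 // r0:6,r1:3,r2:9,r3:Add1,r4:7
cycle 2: issue SUB r4<-Add2 // r0:6,r1:3,r2:9,r3:Add1,r4:Add2
cycle 3: CDB Add1=16; issue SUB r2<-Add1 // r0:6,r1:3,r2:Add1,r3:16,r4:Add2
cycle 4: CDB Add2=6; issue MUL r0<-Mul1 // r0:Mul1,r1:3,r2:Add1,r3:16,r4:6
cycle 5: issue ADD r4<-Add2 // r0:Mul1,r1:3,r2:Add1,r3:16,r4:Add2
cycle 6: CDB Add1=0; issue SUB r1<-Add1 // r0:Mul1,r1:Add1,r2:0,r3:16,r4:Add2
cycle 7: CDB Add2=6; issue ADD r4<-Add2 // r0:Mul1,r1:Add1,r2:0,r3:16,r4:Add2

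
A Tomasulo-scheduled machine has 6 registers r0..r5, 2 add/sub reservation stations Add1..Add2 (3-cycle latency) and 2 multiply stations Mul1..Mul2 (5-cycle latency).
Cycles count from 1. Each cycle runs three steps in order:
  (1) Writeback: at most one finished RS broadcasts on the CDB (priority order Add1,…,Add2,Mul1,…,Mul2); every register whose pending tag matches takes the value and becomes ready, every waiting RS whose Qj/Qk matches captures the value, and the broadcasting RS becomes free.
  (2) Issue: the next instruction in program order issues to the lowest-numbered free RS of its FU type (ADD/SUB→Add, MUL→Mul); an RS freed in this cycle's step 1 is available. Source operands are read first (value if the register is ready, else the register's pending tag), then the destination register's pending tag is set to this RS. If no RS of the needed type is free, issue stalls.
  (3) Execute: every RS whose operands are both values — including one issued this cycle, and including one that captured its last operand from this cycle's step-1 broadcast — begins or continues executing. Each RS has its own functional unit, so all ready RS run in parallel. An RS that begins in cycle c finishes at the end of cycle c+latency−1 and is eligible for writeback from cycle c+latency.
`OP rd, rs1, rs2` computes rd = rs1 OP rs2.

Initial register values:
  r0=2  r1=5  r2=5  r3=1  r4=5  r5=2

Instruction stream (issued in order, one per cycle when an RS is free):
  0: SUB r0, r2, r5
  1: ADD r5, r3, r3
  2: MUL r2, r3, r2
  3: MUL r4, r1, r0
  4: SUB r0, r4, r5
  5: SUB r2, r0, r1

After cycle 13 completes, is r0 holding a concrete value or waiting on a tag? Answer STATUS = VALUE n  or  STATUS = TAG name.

STATUS = VALUE 13

cycle 1: issue SUB r0<-Add1 // r0:Add1,r1:5,r2:5,r3:1,r4:5,r5:2
cycle 2: issue ADD r5<-Add2 // r0:Add1,r1:5,r2:5,r3:1,r4:5,r5:Add2
cycle 3: issue MUL r2<-Mul1 // r0:Add1,r1:5,r2:Mul1,r3:1,r4:5,r5:Add2
cycle 4: CDB Add1=3; issue MUL r4<-Mul2 // r0:3,r1:5,r2:Mul1,r3:1,r4:Mul2,r5:Add2
cycle 5: CDB Add2=2; issue SUB r0<-Add1 // r0:Add1,r1:5,r2:Mul1,r3:1,r4:Mul2,r5:2
cycle 6: issue SUB r2<-Add2 // r0:Add1,r1:5,r2:Add2,r3:1,r4:Mul2,r5:2
cycle 7: - // r0:Add1,r1:5,r2:Add2,r3:1,r4:Mul2,r5:2
cycle 8: CDB Mul1=5 // r0:Add1,r1:5,r2:Add2,r3:1,r4:Mul2,r5:2
cycle 9: CDB Mul2=15 // r0:Add1,r1:5,r2:Add2,r3:1,r4:15,r5:2
cycle 10: - // r0:Add1,r1:5,r2:Add2,r3:1,r4:15,r5:2
cycle 11: - // r0:Add1,r1:5,r2:Add2,r3:1,r4:15,r5:2
cycle 12: CDB Add1=13 // r0:13,r1:5,r2:Add2,r3:1,r4:15,r5:2
cycle 13: - // r0:13,r1:5,r2:Add2,r3:1,r4:15,r5:2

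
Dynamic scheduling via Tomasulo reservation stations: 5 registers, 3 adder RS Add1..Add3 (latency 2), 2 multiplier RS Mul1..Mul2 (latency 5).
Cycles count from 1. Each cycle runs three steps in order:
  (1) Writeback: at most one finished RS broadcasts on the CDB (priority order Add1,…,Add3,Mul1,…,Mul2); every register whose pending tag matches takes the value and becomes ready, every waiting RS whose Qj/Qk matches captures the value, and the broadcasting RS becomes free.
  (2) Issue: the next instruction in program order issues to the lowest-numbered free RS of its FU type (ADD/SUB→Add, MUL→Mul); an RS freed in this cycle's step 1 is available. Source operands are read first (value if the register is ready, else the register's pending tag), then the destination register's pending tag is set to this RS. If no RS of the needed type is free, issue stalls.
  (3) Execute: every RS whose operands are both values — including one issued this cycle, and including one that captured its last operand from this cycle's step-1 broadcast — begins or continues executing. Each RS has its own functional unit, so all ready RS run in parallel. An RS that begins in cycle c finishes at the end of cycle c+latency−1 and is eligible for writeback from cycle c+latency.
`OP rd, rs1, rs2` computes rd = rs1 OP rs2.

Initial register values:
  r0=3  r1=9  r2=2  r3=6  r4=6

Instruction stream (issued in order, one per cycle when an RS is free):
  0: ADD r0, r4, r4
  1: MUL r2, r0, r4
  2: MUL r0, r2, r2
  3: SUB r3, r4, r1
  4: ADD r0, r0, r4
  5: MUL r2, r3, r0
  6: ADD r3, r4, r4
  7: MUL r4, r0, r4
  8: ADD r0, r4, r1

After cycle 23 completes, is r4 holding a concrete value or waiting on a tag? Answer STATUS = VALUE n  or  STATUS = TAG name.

c1: issue ADD r0<-Add1 | r0:Add1,r1:9,r2:2,r3:6,r4:6
c2: issue MUL r2<-Mul1 | r0:Add1,r1:9,r2:Mul1,r3:6,r4:6
c3: CDB Add1=12; issue MUL r0<-Mul2 | r0:Mul2,r1:9,r2:Mul1,r3:6,r4:6
c4: issue SUB r3<-Add1 | r0:Mul2,r1:9,r2:Mul1,r3:Add1,r4:6
c5: issue ADD r0<-Add2 | r0:Add2,r1:9,r2:Mul1,r3:Add1,r4:6
c6: CDB Add1=-3; stall | r0:Add2,r1:9,r2:Mul1,r3:-3,r4:6
c7: stall | r0:Add2,r1:9,r2:Mul1,r3:-3,r4:6
c8: CDB Mul1=72; issue MUL r2<-Mul1 | r0:Add2,r1:9,r2:Mul1,r3:-3,r4:6
c9: issue ADD r3<-Add1 | r0:Add2,r1:9,r2:Mul1,r3:Add1,r4:6
c10: stall | r0:Add2,r1:9,r2:Mul1,r3:Add1,r4:6
c11: CDB Add1=12; stall | r0:Add2,r1:9,r2:Mul1,r3:12,r4:6
c12: stall | r0:Add2,r1:9,r2:Mul1,r3:12,r4:6
c13: CDB Mul2=5184; issue MUL r4<-Mul2 | r0:Add2,r1:9,r2:Mul1,r3:12,r4:Mul2
c14: issue ADD r0<-Add1 | r0:Add1,r1:9,r2:Mul1,r3:12,r4:Mul2
c15: CDB Add2=5190 | r0:Add1,r1:9,r2:Mul1,r3:12,r4:Mul2
c16: - | r0:Add1,r1:9,r2:Mul1,r3:12,r4:Mul2
c17: - | r0:Add1,r1:9,r2:Mul1,r3:12,r4:Mul2
c18: - | r0:Add1,r1:9,r2:Mul1,r3:12,r4:Mul2
c19: - | r0:Add1,r1:9,r2:Mul1,r3:12,r4:Mul2
c20: CDB Mul1=-15570 | r0:Add1,r1:9,r2:-15570,r3:12,r4:Mul2
c21: CDB Mul2=31140 | r0:Add1,r1:9,r2:-15570,r3:12,r4:31140
c22: - | r0:Add1,r1:9,r2:-15570,r3:12,r4:31140
c23: CDB Add1=31149 | r0:31149,r1:9,r2:-15570,r3:12,r4:31140

STATUS = VALUE 31140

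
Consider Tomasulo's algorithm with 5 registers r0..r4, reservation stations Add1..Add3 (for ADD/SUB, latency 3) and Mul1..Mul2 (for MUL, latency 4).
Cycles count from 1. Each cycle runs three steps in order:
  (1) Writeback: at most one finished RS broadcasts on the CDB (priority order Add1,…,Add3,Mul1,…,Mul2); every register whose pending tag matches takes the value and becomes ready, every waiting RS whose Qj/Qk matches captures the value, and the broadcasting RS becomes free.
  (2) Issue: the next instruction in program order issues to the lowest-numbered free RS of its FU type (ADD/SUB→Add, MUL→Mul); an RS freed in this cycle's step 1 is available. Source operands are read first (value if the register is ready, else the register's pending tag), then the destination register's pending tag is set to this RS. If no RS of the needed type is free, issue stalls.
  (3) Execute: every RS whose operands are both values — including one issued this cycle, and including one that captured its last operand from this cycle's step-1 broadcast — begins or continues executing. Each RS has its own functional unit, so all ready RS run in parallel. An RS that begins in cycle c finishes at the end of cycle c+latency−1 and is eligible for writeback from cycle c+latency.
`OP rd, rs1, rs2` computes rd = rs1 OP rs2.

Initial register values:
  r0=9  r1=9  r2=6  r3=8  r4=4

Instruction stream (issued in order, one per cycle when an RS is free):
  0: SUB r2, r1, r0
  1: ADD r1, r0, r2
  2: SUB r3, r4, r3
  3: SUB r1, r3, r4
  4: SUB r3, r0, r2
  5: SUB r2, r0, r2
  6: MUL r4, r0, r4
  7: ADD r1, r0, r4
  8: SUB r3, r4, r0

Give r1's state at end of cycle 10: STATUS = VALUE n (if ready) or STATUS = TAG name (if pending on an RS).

STATUS = TAG Add1

  c1: issue SUB r2<-Add1  regs: r0:9,r1:9,r2:Add1,r3:8,r4:4
  c2: issue ADD r1<-Add2  regs: r0:9,r1:Add2,r2:Add1,r3:8,r4:4
  c3: issue SUB r3<-Add3  regs: r0:9,r1:Add2,r2:Add1,r3:Add3,r4:4
  c4: CDB Add1=0; issue SUB r1<-Add1  regs: r0:9,r1:Add1,r2:0,r3:Add3,r4:4
  c5: stall  regs: r0:9,r1:Add1,r2:0,r3:Add3,r4:4
  c6: CDB Add3=-4; issue SUB r3<-Add3  regs: r0:9,r1:Add1,r2:0,r3:Add3,r4:4
  c7: CDB Add2=9; issue SUB r2<-Add2  regs: r0:9,r1:Add1,r2:Add2,r3:Add3,r4:4
  c8: issue MUL r4<-Mul1  regs: r0:9,r1:Add1,r2:Add2,r3:Add3,r4:Mul1
  c9: CDB Add1=-8; issue ADD r1<-Add1  regs: r0:9,r1:Add1,r2:Add2,r3:Add3,r4:Mul1
  c10: CDB Add2=9; issue SUB r3<-Add2  regs: r0:9,r1:Add1,r2:9,r3:Add2,r4:Mul1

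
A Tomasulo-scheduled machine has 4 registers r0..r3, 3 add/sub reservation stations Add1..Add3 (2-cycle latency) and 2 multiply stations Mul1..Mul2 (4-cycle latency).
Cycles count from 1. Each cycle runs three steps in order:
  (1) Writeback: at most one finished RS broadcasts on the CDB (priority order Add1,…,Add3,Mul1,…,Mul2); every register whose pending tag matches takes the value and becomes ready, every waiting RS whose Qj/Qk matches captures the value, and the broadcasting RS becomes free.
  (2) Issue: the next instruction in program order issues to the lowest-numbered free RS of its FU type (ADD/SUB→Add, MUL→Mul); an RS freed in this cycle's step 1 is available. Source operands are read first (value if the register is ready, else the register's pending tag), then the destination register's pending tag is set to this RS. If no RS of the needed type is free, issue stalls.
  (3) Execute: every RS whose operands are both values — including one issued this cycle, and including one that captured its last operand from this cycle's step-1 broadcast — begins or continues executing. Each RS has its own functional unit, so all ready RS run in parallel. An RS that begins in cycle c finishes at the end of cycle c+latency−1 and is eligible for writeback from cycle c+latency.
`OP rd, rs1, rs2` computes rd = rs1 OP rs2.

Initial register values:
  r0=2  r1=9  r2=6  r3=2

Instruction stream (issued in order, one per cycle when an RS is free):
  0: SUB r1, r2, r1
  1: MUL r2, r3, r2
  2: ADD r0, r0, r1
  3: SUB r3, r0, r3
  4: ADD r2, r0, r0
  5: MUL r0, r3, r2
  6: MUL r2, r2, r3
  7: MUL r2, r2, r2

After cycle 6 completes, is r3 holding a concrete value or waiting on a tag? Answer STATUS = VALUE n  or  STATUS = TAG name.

STATUS = TAG Add2

  c1: issue SUB r1<-Add1  regs: r0:2,r1:Add1,r2:6,r3:2
  c2: issue MUL r2<-Mul1  regs: r0:2,r1:Add1,r2:Mul1,r3:2
  c3: CDB Add1=-3; issue ADD r0<-Add1  regs: r0:Add1,r1:-3,r2:Mul1,r3:2
  c4: issue SUB r3<-Add2  regs: r0:Add1,r1:-3,r2:Mul1,r3:Add2
  c5: CDB Add1=-1; issue ADD r2<-Add1  regs: r0:-1,r1:-3,r2:Add1,r3:Add2
  c6: CDB Mul1=12; issue MUL r0<-Mul1  regs: r0:Mul1,r1:-3,r2:Add1,r3:Add2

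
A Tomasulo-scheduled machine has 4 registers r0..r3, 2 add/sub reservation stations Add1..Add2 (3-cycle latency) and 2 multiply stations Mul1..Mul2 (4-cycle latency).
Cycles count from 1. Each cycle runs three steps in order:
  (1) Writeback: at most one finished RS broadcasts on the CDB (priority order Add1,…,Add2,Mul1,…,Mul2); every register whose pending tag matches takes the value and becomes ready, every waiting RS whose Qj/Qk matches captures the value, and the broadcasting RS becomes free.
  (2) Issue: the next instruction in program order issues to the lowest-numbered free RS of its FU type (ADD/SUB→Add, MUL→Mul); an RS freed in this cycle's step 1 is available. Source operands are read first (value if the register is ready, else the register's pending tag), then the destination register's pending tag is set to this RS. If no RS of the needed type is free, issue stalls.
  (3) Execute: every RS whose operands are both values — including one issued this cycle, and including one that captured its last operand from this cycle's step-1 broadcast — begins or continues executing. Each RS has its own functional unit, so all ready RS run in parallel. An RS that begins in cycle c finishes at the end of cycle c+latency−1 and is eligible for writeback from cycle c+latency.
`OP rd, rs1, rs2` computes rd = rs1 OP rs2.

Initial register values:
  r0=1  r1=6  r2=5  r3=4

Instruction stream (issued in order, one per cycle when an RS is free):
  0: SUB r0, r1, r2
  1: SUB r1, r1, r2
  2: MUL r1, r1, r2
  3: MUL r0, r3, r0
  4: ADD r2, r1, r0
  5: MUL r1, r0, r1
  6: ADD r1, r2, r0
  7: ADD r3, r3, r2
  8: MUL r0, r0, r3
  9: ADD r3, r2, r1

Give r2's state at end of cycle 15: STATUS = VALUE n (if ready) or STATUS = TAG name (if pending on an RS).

STATUS = VALUE 9

  c1: issue SUB r0<-Add1  regs: r0:Add1,r1:6,r2:5,r3:4
  c2: issue SUB r1<-Add2  regs: r0:Add1,r1:Add2,r2:5,r3:4
  c3: issue MUL r1<-Mul1  regs: r0:Add1,r1:Mul1,r2:5,r3:4
  c4: CDB Add1=1; issue MUL r0<-Mul2  regs: r0:Mul2,r1:Mul1,r2:5,r3:4
  c5: CDB Add2=1; issue ADD r2<-Add1  regs: r0:Mul2,r1:Mul1,r2:Add1,r3:4
  c6: stall  regs: r0:Mul2,r1:Mul1,r2:Add1,r3:4
  c7: stall  regs: r0:Mul2,r1:Mul1,r2:Add1,r3:4
  c8: CDB Mul2=4; issue MUL r1<-Mul2  regs: r0:4,r1:Mul2,r2:Add1,r3:4
  c9: CDB Mul1=5; issue ADD r1<-Add2  regs: r0:4,r1:Add2,r2:Add1,r3:4
  c10: stall  regs: r0:4,r1:Add2,r2:Add1,r3:4
  c11: stall  regs: r0:4,r1:Add2,r2:Add1,r3:4
  c12: CDB Add1=9; issue ADD r3<-Add1  regs: r0:4,r1:Add2,r2:9,r3:Add1
  c13: CDB Mul2=20; issue MUL r0<-Mul1  regs: r0:Mul1,r1:Add2,r2:9,r3:Add1
  c14: stall  regs: r0:Mul1,r1:Add2,r2:9,r3:Add1
  c15: CDB Add1=13; issue ADD r3<-Add1  regs: r0:Mul1,r1:Add2,r2:9,r3:Add1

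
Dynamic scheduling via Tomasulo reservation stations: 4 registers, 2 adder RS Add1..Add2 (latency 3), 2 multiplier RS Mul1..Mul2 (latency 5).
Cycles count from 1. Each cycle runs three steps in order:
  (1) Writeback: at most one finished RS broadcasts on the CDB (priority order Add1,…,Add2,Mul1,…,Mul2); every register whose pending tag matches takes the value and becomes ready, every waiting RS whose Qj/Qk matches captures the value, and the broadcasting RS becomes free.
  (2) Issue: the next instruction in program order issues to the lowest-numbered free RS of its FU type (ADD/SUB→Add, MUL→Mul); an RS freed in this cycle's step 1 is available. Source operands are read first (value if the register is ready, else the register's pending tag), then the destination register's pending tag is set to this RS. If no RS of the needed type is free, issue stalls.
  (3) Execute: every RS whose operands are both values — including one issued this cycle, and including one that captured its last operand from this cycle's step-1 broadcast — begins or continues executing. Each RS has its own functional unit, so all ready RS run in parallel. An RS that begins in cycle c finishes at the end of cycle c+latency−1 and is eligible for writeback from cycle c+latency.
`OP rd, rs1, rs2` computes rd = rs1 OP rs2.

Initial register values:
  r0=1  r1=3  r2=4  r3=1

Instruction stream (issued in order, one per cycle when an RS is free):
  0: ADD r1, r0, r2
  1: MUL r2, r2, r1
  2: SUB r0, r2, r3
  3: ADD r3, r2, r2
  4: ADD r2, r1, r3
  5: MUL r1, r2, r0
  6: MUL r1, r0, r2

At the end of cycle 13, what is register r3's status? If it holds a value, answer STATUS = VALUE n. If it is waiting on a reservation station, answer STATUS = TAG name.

STATUS = VALUE 40

c1: issue ADD r1<-Add1 | r0:1,r1:Add1,r2:4,r3:1
c2: issue MUL r2<-Mul1 | r0:1,r1:Add1,r2:Mul1,r3:1
c3: issue SUB r0<-Add2 | r0:Add2,r1:Add1,r2:Mul1,r3:1
c4: CDB Add1=5; issue ADD r3<-Add1 | r0:Add2,r1:5,r2:Mul1,r3:Add1
c5: stall | r0:Add2,r1:5,r2:Mul1,r3:Add1
c6: stall | r0:Add2,r1:5,r2:Mul1,r3:Add1
c7: stall | r0:Add2,r1:5,r2:Mul1,r3:Add1
c8: stall | r0:Add2,r1:5,r2:Mul1,r3:Add1
c9: CDB Mul1=20; stall | r0:Add2,r1:5,r2:20,r3:Add1
c10: stall | r0:Add2,r1:5,r2:20,r3:Add1
c11: stall | r0:Add2,r1:5,r2:20,r3:Add1
c12: CDB Add1=40; issue ADD r2<-Add1 | r0:Add2,r1:5,r2:Add1,r3:40
c13: CDB Add2=19; issue MUL r1<-Mul1 | r0:19,r1:Mul1,r2:Add1,r3:40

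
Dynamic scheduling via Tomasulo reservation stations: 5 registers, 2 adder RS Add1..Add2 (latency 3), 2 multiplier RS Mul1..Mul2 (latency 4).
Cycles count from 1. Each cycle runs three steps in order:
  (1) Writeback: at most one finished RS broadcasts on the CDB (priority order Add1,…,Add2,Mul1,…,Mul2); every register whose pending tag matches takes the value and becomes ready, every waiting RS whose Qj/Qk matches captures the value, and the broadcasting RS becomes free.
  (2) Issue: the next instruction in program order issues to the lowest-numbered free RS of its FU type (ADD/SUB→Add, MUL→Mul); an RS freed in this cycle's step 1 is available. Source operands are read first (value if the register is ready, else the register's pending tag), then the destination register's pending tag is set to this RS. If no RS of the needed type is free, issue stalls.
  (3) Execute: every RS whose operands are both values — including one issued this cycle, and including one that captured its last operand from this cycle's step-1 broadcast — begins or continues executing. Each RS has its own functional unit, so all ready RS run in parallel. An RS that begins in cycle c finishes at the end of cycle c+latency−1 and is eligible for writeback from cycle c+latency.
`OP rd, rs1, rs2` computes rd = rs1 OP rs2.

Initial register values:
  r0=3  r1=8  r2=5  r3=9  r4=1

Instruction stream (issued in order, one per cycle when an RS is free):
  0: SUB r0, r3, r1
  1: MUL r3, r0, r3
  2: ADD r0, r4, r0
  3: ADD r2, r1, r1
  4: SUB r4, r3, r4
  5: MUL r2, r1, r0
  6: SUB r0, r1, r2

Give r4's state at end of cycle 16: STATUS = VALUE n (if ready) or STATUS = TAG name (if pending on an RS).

c1: issue SUB r0<-Add1 | r0:Add1,r1:8,r2:5,r3:9,r4:1
c2: issue MUL r3<-Mul1 | r0:Add1,r1:8,r2:5,r3:Mul1,r4:1
c3: issue ADD r0<-Add2 | r0:Add2,r1:8,r2:5,r3:Mul1,r4:1
c4: CDB Add1=1; issue ADD r2<-Add1 | r0:Add2,r1:8,r2:Add1,r3:Mul1,r4:1
c5: stall | r0:Add2,r1:8,r2:Add1,r3:Mul1,r4:1
c6: stall | r0:Add2,r1:8,r2:Add1,r3:Mul1,r4:1
c7: CDB Add1=16; issue SUB r4<-Add1 | r0:Add2,r1:8,r2:16,r3:Mul1,r4:Add1
c8: CDB Add2=2; issue MUL r2<-Mul2 | r0:2,r1:8,r2:Mul2,r3:Mul1,r4:Add1
c9: CDB Mul1=9; issue SUB r0<-Add2 | r0:Add2,r1:8,r2:Mul2,r3:9,r4:Add1
c10: - | r0:Add2,r1:8,r2:Mul2,r3:9,r4:Add1
c11: - | r0:Add2,r1:8,r2:Mul2,r3:9,r4:Add1
c12: CDB Add1=8 | r0:Add2,r1:8,r2:Mul2,r3:9,r4:8
c13: CDB Mul2=16 | r0:Add2,r1:8,r2:16,r3:9,r4:8
c14: - | r0:Add2,r1:8,r2:16,r3:9,r4:8
c15: - | r0:Add2,r1:8,r2:16,r3:9,r4:8
c16: CDB Add2=-8 | r0:-8,r1:8,r2:16,r3:9,r4:8

STATUS = VALUE 8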